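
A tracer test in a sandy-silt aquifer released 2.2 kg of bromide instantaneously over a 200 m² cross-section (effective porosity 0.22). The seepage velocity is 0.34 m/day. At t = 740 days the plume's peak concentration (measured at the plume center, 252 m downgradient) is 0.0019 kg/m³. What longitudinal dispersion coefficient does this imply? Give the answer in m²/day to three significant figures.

0.0745 m²/day

At the plume center C_max = M/(n_e·A·√(4πDt)), so D = M²/(4πt·(n_e·A·C_max)²).
n_e·A·C_max = 0.22 × 200 × 0.0019 = 0.08360 kg/m.
D = 2.2²/(4π × 740 × 0.08360²) = 0.0745 m²/day.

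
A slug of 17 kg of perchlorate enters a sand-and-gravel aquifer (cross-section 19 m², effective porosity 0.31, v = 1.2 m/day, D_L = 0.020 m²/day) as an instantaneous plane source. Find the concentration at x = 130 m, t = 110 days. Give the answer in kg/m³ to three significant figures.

For an instantaneous plane source, C(x,t) = M/(n_e·A·√(4πDt)) · exp(−(x−vt)²/(4Dt)), with n_e·A the pore (flow) area.
Plume center vt = 1.2 × 110 = 132 m, so the well at 130 m is 2 m upgradient of the peak.
√(4πDt) = 5.258 m, giving peak height M/(n_e·A·√(4πDt)) = 17/(0.31 × 19 × 5.258) = 0.5489 kg/m³.
(x−vt)²/(4Dt) = (-2)²/(4 × 0.020 × 110) = 0.4545; exp(−0.4545) = 0.6348.
C = 0.5489 × 0.6348 = 0.348 kg/m³.

0.348 kg/m³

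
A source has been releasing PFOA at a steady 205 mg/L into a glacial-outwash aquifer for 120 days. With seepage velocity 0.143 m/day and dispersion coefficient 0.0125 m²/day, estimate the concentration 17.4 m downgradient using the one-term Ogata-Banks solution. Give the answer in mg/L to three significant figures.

For a continuous step input, C/C₀ ≈ ½·erfc((x−vt)/(2√(Dt))).
vt = 0.143 × 120 = 17.16 m and 2√(Dt) = 2√(0.0125 × 120) = 2.449 m.
Argument (x−vt)/(2√(Dt)) = (17.4 − 17.16)/2.449 = 0.09800; ½·erfc(0.09800) = 0.4449.
C = 205 × 0.4449 = 91.2 mg/L.

91.2 mg/L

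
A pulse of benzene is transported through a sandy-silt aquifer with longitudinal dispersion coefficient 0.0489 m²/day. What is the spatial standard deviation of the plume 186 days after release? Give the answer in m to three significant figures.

4.27 m

Dispersive spreading gives a Gaussian with σ² = 2Dt; advection only shifts the center.
σ = √(2 × 0.0489 × 186) = 4.27 m.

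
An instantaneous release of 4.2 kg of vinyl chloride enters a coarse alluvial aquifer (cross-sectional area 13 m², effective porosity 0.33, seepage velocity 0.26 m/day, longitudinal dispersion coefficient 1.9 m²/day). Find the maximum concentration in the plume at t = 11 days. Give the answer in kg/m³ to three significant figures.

The peak of an instantaneous 1D plume sits at x = vt; there the Gaussian factor is 1 and C_max = M/(n_e·A·√(4πDt)), where n_e·A is the pore area the mass is dissolved in.
√(4πDt) = √(4π × 1.9 × 11) = 16.21 m, so C_max = 4.2/(0.33 × 13 × 16.21) = 0.0604 kg/m³.

0.0604 kg/m³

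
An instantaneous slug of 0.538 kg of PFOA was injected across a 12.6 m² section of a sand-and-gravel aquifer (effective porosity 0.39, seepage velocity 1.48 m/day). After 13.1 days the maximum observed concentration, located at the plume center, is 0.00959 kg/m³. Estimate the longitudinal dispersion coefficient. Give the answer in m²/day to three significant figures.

0.792 m²/day

At the plume center C_max = M/(n_e·A·√(4πDt)), so D = M²/(4πt·(n_e·A·C_max)²).
n_e·A·C_max = 0.39 × 12.6 × 0.00959 = 0.04713 kg/m.
D = 0.538²/(4π × 13.1 × 0.04713²) = 0.792 m²/day.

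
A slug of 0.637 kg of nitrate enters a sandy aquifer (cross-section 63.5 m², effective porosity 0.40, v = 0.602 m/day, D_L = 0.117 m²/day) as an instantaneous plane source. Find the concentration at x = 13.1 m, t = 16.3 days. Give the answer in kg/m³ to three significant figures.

0.00124 kg/m³

For an instantaneous plane source, C(x,t) = M/(n_e·A·√(4πDt)) · exp(−(x−vt)²/(4Dt)), with n_e·A the pore (flow) area.
Plume center vt = 0.602 × 16.3 = 9.8126 m, so the well at 13.1 m is 3.2874 m downgradient of the peak.
√(4πDt) = 4.895 m, giving peak height M/(n_e·A·√(4πDt)) = 0.637/(0.40 × 63.5 × 4.895) = 0.005123 kg/m³.
(x−vt)²/(4Dt) = (3.2874)²/(4 × 0.117 × 16.3) = 1.417; exp(−1.417) = 0.2424.
C = 0.005123 × 0.2424 = 0.00124 kg/m³.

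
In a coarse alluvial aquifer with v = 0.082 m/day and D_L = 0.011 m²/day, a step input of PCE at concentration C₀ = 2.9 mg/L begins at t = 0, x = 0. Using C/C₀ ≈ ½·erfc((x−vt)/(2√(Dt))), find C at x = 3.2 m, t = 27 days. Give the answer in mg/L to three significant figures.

For a continuous step input, C/C₀ ≈ ½·erfc((x−vt)/(2√(Dt))).
vt = 0.082 × 27 = 2.214 m and 2√(Dt) = 2√(0.011 × 27) = 1.090 m.
Argument (x−vt)/(2√(Dt)) = (3.2 − 2.214)/1.090 = 0.9046; ½·erfc(0.9046) = 0.1004.
C = 2.9 × 0.1004 = 0.291 mg/L.

0.291 mg/L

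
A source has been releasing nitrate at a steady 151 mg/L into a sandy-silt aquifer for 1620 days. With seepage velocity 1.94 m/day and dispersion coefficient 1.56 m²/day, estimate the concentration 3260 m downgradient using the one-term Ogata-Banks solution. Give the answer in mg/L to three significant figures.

For a continuous step input, C/C₀ ≈ ½·erfc((x−vt)/(2√(Dt))).
vt = 1.94 × 1620 = 3142.8 m and 2√(Dt) = 2√(1.56 × 1620) = 100.5 m.
Argument (x−vt)/(2√(Dt)) = (3260 − 3142.8)/100.5 = 1.166; ½·erfc(1.166) = 0.04958.
C = 151 × 0.04958 = 7.49 mg/L.

7.49 mg/L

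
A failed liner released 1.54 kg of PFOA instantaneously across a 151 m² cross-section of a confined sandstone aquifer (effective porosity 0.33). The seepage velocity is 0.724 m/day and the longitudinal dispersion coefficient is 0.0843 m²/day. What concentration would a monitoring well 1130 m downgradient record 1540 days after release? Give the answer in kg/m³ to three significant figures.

0.000495 kg/m³

For an instantaneous plane source, C(x,t) = M/(n_e·A·√(4πDt)) · exp(−(x−vt)²/(4Dt)), with n_e·A the pore (flow) area.
Plume center vt = 0.724 × 1540 = 1114.96 m, so the well at 1130 m is 15.04 m downgradient of the peak.
√(4πDt) = 40.39 m, giving peak height M/(n_e·A·√(4πDt)) = 1.54/(0.33 × 151 × 40.39) = 0.0007652 kg/m³.
(x−vt)²/(4Dt) = (15.04)²/(4 × 0.0843 × 1540) = 0.4356; exp(−0.4356) = 0.6469.
C = 0.0007652 × 0.6469 = 0.000495 kg/m³.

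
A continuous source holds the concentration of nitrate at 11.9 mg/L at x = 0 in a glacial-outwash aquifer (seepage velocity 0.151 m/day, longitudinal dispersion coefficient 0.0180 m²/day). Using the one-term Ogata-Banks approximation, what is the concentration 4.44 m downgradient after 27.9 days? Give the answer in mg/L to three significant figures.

For a continuous step input, C/C₀ ≈ ½·erfc((x−vt)/(2√(Dt))).
vt = 0.151 × 27.9 = 4.2129 m and 2√(Dt) = 2√(0.0180 × 27.9) = 1.417 m.
Argument (x−vt)/(2√(Dt)) = (4.44 − 4.2129)/1.417 = 0.1603; ½·erfc(0.1603) = 0.4103.
C = 11.9 × 0.4103 = 4.88 mg/L.

4.88 mg/L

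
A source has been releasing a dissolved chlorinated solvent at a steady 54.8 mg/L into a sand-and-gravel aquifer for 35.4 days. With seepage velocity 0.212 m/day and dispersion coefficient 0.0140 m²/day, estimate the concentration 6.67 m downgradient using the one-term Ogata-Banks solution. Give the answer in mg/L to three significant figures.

43.8 mg/L

For a continuous step input, C/C₀ ≈ ½·erfc((x−vt)/(2√(Dt))).
vt = 0.212 × 35.4 = 7.5048 m and 2√(Dt) = 2√(0.0140 × 35.4) = 1.408 m.
Argument (x−vt)/(2√(Dt)) = (6.67 − 7.5048)/1.408 = -0.5929; ½·erfc(-0.5929) = 0.7991.
C = 54.8 × 0.7991 = 43.8 mg/L.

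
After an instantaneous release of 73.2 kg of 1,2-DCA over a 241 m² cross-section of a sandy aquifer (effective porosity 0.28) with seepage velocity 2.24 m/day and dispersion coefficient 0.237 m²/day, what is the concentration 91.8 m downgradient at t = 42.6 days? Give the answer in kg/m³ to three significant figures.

0.0696 kg/m³

For an instantaneous plane source, C(x,t) = M/(n_e·A·√(4πDt)) · exp(−(x−vt)²/(4Dt)), with n_e·A the pore (flow) area.
Plume center vt = 2.24 × 42.6 = 95.424 m, so the well at 91.8 m is 3.624 m upgradient of the peak.
√(4πDt) = 11.26 m, giving peak height M/(n_e·A·√(4πDt)) = 73.2/(0.28 × 241 × 11.26) = 0.09634 kg/m³.
(x−vt)²/(4Dt) = (-3.624)²/(4 × 0.237 × 42.6) = 0.3252; exp(−0.3252) = 0.7224.
C = 0.09634 × 0.7224 = 0.0696 kg/m³.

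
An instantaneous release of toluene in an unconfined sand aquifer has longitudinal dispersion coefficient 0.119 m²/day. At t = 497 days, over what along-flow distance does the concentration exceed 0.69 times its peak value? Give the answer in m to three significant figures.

18.7 m

The plume is Gaussian with σ = √(2Dt) = √(2 × 0.119 × 497) = 10.88 m.
C/C_peak = exp(−Δx²/(2σ²)) = 0.69 ⇒ Δx = σ·√(−2 ln 0.69) = 10.88 × 0.8615 = 9.373 m.
Width = 2Δx = 18.7 m.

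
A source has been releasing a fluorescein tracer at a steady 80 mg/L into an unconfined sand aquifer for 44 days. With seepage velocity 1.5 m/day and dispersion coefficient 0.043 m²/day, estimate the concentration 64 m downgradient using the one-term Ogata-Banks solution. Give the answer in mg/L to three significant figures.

67.8 mg/L

For a continuous step input, C/C₀ ≈ ½·erfc((x−vt)/(2√(Dt))).
vt = 1.5 × 44 = 66 m and 2√(Dt) = 2√(0.043 × 44) = 2.751 m.
Argument (x−vt)/(2√(Dt)) = (64 − 66)/2.751 = -0.7270; ½·erfc(-0.7270) = 0.8481.
C = 80 × 0.8481 = 67.8 mg/L.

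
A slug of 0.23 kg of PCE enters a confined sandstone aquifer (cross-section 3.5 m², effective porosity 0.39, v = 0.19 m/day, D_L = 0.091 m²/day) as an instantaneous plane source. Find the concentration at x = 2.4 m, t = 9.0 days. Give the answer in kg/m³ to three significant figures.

For an instantaneous plane source, C(x,t) = M/(n_e·A·√(4πDt)) · exp(−(x−vt)²/(4Dt)), with n_e·A the pore (flow) area.
Plume center vt = 0.19 × 9.0 = 1.71 m, so the well at 2.4 m is 0.69 m downgradient of the peak.
√(4πDt) = 3.208 m, giving peak height M/(n_e·A·√(4πDt)) = 0.23/(0.39 × 3.5 × 3.208) = 0.05252 kg/m³.
(x−vt)²/(4Dt) = (0.69)²/(4 × 0.091 × 9.0) = 0.1453; exp(−0.1453) = 0.8648.
C = 0.05252 × 0.8648 = 0.0454 kg/m³.

0.0454 kg/m³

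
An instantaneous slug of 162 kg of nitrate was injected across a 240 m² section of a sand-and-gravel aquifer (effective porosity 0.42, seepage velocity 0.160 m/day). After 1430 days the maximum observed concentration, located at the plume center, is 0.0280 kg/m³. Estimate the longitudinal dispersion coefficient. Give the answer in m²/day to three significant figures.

0.183 m²/day

At the plume center C_max = M/(n_e·A·√(4πDt)), so D = M²/(4πt·(n_e·A·C_max)²).
n_e·A·C_max = 0.42 × 240 × 0.0280 = 2.822 kg/m.
D = 162²/(4π × 1430 × 2.822²) = 0.183 m²/day.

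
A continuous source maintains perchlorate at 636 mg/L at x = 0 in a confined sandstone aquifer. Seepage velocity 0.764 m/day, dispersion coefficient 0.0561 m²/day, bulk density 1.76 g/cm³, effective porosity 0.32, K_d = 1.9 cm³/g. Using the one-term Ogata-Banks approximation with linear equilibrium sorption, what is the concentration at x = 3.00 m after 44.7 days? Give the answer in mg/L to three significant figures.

Retardation factor R = 1 + ρ_b·K_d/n = 1 + 1.76 × 1.9/0.32 = 11.45.
Sorption retards both mechanisms: v_R = v/R = 0.06672 m/day, D_R = D/R = 0.004900 m²/day.
v_R·t = 0.06672 × 44.7 = 2.982384 m; 2√(D_R t) = 0.9360 m; argument = (3.00 − 2.982384)/0.9360 = 0.01882.
C = C₀ × ½·erfc(0.01882) = 636 × 0.4894 = 311 mg/L.

311 mg/L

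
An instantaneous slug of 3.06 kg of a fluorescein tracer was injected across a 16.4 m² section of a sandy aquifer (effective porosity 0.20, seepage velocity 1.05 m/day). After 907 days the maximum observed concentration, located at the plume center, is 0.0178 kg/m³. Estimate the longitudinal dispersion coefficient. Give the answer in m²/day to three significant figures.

At the plume center C_max = M/(n_e·A·√(4πDt)), so D = M²/(4πt·(n_e·A·C_max)²).
n_e·A·C_max = 0.20 × 16.4 × 0.0178 = 0.05838 kg/m.
D = 3.06²/(4π × 907 × 0.05838²) = 0.241 m²/day.

0.241 m²/day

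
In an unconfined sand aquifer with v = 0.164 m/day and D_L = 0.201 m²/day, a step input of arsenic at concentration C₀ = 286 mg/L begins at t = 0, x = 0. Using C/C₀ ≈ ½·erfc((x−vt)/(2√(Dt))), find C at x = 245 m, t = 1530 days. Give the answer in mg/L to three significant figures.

170 mg/L

For a continuous step input, C/C₀ ≈ ½·erfc((x−vt)/(2√(Dt))).
vt = 0.164 × 1530 = 250.92 m and 2√(Dt) = 2√(0.201 × 1530) = 35.07 m.
Argument (x−vt)/(2√(Dt)) = (245 − 250.92)/35.07 = -0.1688; ½·erfc(-0.1688) = 0.5943.
C = 286 × 0.5943 = 170 mg/L.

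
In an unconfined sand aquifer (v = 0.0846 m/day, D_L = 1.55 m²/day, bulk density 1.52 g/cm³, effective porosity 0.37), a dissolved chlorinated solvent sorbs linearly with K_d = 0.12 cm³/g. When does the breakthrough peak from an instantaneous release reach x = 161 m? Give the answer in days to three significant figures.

Retardation factor R = 1 + ρ_b·K_d/n = 1 + 1.52 × 0.12/0.37 = 1.493.
Sorption retards both mechanisms: v_R = v/R = 0.05666 m/day, D_R = D/R = 1.038 m²/day.
Peak time from v_R²t² + 2D_R t − x² = 0: t = (√(D_R² + v_R²x²) − D_R)/v_R².
√(D_R² + v_R²x²) = √(1.038² + 0.05666² × 161²) = 9.181; v_R² = 0.003210.
t = (9.181 − 1.038)/0.003210 = 2540 days.

2540 days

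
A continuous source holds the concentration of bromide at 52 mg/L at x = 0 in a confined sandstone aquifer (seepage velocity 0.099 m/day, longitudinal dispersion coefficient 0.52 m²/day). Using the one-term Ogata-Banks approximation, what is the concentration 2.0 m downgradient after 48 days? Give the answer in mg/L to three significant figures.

33.9 mg/L

For a continuous step input, C/C₀ ≈ ½·erfc((x−vt)/(2√(Dt))).
vt = 0.099 × 48 = 4.752 m and 2√(Dt) = 2√(0.52 × 48) = 9.992 m.
Argument (x−vt)/(2√(Dt)) = (2.0 − 4.752)/9.992 = -0.2754; ½·erfc(-0.2754) = 0.6515.
C = 52 × 0.6515 = 33.9 mg/L.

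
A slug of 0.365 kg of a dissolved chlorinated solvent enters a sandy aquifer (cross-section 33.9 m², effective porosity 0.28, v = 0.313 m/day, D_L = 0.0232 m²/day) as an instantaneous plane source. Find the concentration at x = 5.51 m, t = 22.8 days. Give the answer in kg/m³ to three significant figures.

0.00427 kg/m³

For an instantaneous plane source, C(x,t) = M/(n_e·A·√(4πDt)) · exp(−(x−vt)²/(4Dt)), with n_e·A the pore (flow) area.
Plume center vt = 0.313 × 22.8 = 7.1364 m, so the well at 5.51 m is 1.6264 m upgradient of the peak.
√(4πDt) = 2.578 m, giving peak height M/(n_e·A·√(4πDt)) = 0.365/(0.28 × 33.9 × 2.578) = 0.01492 kg/m³.
(x−vt)²/(4Dt) = (-1.6264)²/(4 × 0.0232 × 22.8) = 1.250; exp(−1.250) = 0.2865.
C = 0.01492 × 0.2865 = 0.00427 kg/m³.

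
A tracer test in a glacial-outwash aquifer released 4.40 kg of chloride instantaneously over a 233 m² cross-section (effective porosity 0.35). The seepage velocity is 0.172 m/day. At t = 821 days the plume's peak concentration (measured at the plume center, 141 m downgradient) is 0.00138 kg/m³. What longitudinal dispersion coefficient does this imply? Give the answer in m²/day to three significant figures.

0.148 m²/day

At the plume center C_max = M/(n_e·A·√(4πDt)), so D = M²/(4πt·(n_e·A·C_max)²).
n_e·A·C_max = 0.35 × 233 × 0.00138 = 0.1125 kg/m.
D = 4.40²/(4π × 821 × 0.1125²) = 0.148 m²/day.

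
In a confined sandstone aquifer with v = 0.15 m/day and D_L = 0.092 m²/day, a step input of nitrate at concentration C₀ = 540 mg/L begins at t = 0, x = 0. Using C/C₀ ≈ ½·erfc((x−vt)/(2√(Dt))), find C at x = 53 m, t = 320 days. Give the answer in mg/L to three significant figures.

139 mg/L

For a continuous step input, C/C₀ ≈ ½·erfc((x−vt)/(2√(Dt))).
vt = 0.15 × 320 = 48 m and 2√(Dt) = 2√(0.092 × 320) = 10.85 m.
Argument (x−vt)/(2√(Dt)) = (53 − 48)/10.85 = 0.4608; ½·erfc(0.4608) = 0.2573.
C = 540 × 0.2573 = 139 mg/L.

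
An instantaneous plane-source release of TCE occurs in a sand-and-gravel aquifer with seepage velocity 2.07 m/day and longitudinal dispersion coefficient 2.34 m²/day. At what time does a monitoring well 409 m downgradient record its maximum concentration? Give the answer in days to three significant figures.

197 days

For the 1D instantaneous-source solution, setting ∂C/∂t = 0 at fixed x gives v²t² + 2Dt − x² = 0, so t = (√(D² + v²x²) − D)/v².
√(D² + v²x²) = √(2.34² + 2.07² × 409²) = 846.6; v² = 4.2849.
t = (846.6 − 2.34)/4.2849 = 197 days (vs. the pure-advection estimate x/v = 198 d).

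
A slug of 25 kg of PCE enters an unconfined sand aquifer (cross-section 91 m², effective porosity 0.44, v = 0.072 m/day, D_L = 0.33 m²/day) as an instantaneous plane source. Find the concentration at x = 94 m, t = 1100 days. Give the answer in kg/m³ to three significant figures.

0.00795 kg/m³

For an instantaneous plane source, C(x,t) = M/(n_e·A·√(4πDt)) · exp(−(x−vt)²/(4Dt)), with n_e·A the pore (flow) area.
Plume center vt = 0.072 × 1100 = 79.2 m, so the well at 94 m is 14.8 m downgradient of the peak.
√(4πDt) = 67.54 m, giving peak height M/(n_e·A·√(4πDt)) = 25/(0.44 × 91 × 67.54) = 0.009245 kg/m³.
(x−vt)²/(4Dt) = (14.8)²/(4 × 0.33 × 1100) = 0.1509; exp(−0.1509) = 0.8599.
C = 0.009245 × 0.8599 = 0.00795 kg/m³.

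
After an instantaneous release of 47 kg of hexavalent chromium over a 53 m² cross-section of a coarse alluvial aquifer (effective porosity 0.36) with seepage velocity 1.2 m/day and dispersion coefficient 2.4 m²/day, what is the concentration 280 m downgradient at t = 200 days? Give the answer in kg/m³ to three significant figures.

0.0138 kg/m³

For an instantaneous plane source, C(x,t) = M/(n_e·A·√(4πDt)) · exp(−(x−vt)²/(4Dt)), with n_e·A the pore (flow) area.
Plume center vt = 1.2 × 200 = 240 m, so the well at 280 m is 40 m downgradient of the peak.
√(4πDt) = 77.67 m, giving peak height M/(n_e·A·√(4πDt)) = 47/(0.36 × 53 × 77.67) = 0.03172 kg/m³.
(x−vt)²/(4Dt) = (40)²/(4 × 2.4 × 200) = 0.8333; exp(−0.8333) = 0.4346.
C = 0.03172 × 0.4346 = 0.0138 kg/m³.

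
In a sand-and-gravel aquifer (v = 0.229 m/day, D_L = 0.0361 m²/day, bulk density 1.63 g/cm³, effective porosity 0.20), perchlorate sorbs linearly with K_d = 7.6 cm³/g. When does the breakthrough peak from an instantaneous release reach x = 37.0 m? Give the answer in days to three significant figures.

Retardation factor R = 1 + ρ_b·K_d/n = 1 + 1.63 × 7.6/0.20 = 62.94.
Sorption retards both mechanisms: v_R = v/R = 0.003638 m/day, D_R = D/R = 0.0005736 m²/day.
Peak time from v_R²t² + 2D_R t − x² = 0: t = (√(D_R² + v_R²x²) − D_R)/v_R².
√(D_R² + v_R²x²) = √(0.0005736² + 0.003638² × 37.0²) = 0.1346; v_R² = 1.324e-05.
t = (0.1346 − 0.0005736)/1.324e-05 = 10100 days.

10100 days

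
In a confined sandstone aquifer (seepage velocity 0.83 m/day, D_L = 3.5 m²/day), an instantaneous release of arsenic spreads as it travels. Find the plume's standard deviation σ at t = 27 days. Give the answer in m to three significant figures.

13.7 m

Dispersive spreading gives a Gaussian with σ² = 2Dt; advection only shifts the center.
σ = √(2 × 3.5 × 27) = 13.7 m.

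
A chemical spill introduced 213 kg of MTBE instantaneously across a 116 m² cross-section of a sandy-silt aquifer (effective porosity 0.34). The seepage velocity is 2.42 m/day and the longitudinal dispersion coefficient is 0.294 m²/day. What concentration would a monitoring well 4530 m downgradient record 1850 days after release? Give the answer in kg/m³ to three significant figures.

For an instantaneous plane source, C(x,t) = M/(n_e·A·√(4πDt)) · exp(−(x−vt)²/(4Dt)), with n_e·A the pore (flow) area.
Plume center vt = 2.42 × 1850 = 4477 m, so the well at 4530 m is 53 m downgradient of the peak.
√(4πDt) = 82.67 m, giving peak height M/(n_e·A·√(4πDt)) = 213/(0.34 × 116 × 82.67) = 0.06533 kg/m³.
(x−vt)²/(4Dt) = (53)²/(4 × 0.294 × 1850) = 1.291; exp(−1.291) = 0.2750.
C = 0.06533 × 0.2750 = 0.0180 kg/m³.

0.0180 kg/m³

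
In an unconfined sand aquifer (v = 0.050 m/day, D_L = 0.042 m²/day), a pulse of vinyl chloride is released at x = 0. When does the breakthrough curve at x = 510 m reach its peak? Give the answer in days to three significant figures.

For the 1D instantaneous-source solution, setting ∂C/∂t = 0 at fixed x gives v²t² + 2Dt − x² = 0, so t = (√(D² + v²x²) − D)/v².
√(D² + v²x²) = √(0.042² + 0.050² × 510²) = 25.50; v² = 0.0025.
t = (25.50 − 0.042)/0.0025 = 10200 days (vs. the pure-advection estimate x/v = 10200 d).

10200 days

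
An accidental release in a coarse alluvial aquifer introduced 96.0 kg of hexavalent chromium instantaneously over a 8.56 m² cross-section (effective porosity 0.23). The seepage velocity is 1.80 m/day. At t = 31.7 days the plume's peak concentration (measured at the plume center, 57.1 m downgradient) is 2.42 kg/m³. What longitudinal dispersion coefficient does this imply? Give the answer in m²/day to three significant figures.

1.02 m²/day

At the plume center C_max = M/(n_e·A·√(4πDt)), so D = M²/(4πt·(n_e·A·C_max)²).
n_e·A·C_max = 0.23 × 8.56 × 2.42 = 4.764 kg/m.
D = 96.0²/(4π × 31.7 × 4.764²) = 1.02 m²/day.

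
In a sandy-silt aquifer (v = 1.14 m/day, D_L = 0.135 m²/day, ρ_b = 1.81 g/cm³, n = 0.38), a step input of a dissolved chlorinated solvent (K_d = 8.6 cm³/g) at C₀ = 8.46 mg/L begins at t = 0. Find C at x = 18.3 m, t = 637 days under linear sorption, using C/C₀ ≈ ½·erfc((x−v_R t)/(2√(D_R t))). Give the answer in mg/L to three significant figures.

Retardation factor R = 1 + ρ_b·K_d/n = 1 + 1.81 × 8.6/0.38 = 41.96.
Sorption retards both mechanisms: v_R = v/R = 0.02717 m/day, D_R = D/R = 0.003217 m²/day.
v_R·t = 0.02717 × 637 = 17.30729 m; 2√(D_R t) = 2.863 m; argument = (18.3 − 17.30729)/2.863 = 0.3467.
C = C₀ × ½·erfc(0.3467) = 8.46 × 0.3120 = 2.64 mg/L.

2.64 mg/L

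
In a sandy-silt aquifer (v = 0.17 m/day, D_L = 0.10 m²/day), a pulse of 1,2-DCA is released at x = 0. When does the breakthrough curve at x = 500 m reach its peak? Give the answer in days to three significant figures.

For the 1D instantaneous-source solution, setting ∂C/∂t = 0 at fixed x gives v²t² + 2Dt − x² = 0, so t = (√(D² + v²x²) − D)/v².
√(D² + v²x²) = √(0.10² + 0.17² × 500²) = 85.00; v² = 0.0289.
t = (85.00 − 0.10)/0.0289 = 2940 days (vs. the pure-advection estimate x/v = 2940 d).

2940 days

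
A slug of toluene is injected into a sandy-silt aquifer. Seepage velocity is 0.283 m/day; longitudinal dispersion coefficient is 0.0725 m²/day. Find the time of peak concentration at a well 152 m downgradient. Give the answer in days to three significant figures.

536 days

For the 1D instantaneous-source solution, setting ∂C/∂t = 0 at fixed x gives v²t² + 2Dt − x² = 0, so t = (√(D² + v²x²) − D)/v².
√(D² + v²x²) = √(0.0725² + 0.283² × 152²) = 43.02; v² = 0.080089.
t = (43.02 − 0.0725)/0.080089 = 536 days (vs. the pure-advection estimate x/v = 537 d).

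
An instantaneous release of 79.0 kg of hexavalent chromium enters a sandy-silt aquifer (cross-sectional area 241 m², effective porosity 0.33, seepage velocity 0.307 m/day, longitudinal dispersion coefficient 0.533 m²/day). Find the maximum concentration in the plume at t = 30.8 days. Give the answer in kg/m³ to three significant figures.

0.0692 kg/m³

The peak of an instantaneous 1D plume sits at x = vt; there the Gaussian factor is 1 and C_max = M/(n_e·A·√(4πDt)), where n_e·A is the pore area the mass is dissolved in.
√(4πDt) = √(4π × 0.533 × 30.8) = 14.36 m, so C_max = 79.0/(0.33 × 241 × 14.36) = 0.0692 kg/m³.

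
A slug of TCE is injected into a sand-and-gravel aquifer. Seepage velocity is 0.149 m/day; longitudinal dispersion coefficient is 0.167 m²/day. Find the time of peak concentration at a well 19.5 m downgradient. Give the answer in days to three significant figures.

124 days

For the 1D instantaneous-source solution, setting ∂C/∂t = 0 at fixed x gives v²t² + 2Dt − x² = 0, so t = (√(D² + v²x²) − D)/v².
√(D² + v²x²) = √(0.167² + 0.149² × 19.5²) = 2.910; v² = 0.022201.
t = (2.910 − 0.167)/0.022201 = 124 days (vs. the pure-advection estimate x/v = 131 d).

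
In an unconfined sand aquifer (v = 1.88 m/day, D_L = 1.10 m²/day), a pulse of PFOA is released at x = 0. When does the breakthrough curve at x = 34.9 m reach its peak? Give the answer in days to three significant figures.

For the 1D instantaneous-source solution, setting ∂C/∂t = 0 at fixed x gives v²t² + 2Dt − x² = 0, so t = (√(D² + v²x²) − D)/v².
√(D² + v²x²) = √(1.10² + 1.88² × 34.9²) = 65.62; v² = 3.5344.
t = (65.62 − 1.10)/3.5344 = 18.3 days (vs. the pure-advection estimate x/v = 18.6 d).

18.3 days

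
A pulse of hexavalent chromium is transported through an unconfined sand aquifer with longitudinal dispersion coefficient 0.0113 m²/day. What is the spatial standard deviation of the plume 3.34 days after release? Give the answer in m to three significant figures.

Dispersive spreading gives a Gaussian with σ² = 2Dt; advection only shifts the center.
σ = √(2 × 0.0113 × 3.34) = 0.275 m.

0.275 m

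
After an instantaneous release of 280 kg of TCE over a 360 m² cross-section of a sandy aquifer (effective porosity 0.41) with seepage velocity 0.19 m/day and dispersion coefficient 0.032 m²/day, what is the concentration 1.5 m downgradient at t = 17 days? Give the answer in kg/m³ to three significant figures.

0.183 kg/m³

For an instantaneous plane source, C(x,t) = M/(n_e·A·√(4πDt)) · exp(−(x−vt)²/(4Dt)), with n_e·A the pore (flow) area.
Plume center vt = 0.19 × 17 = 3.23 m, so the well at 1.5 m is 1.73 m upgradient of the peak.
√(4πDt) = 2.615 m, giving peak height M/(n_e·A·√(4πDt)) = 280/(0.41 × 360 × 2.615) = 0.7254 kg/m³.
(x−vt)²/(4Dt) = (-1.73)²/(4 × 0.032 × 17) = 1.375; exp(−1.375) = 0.2528.
C = 0.7254 × 0.2528 = 0.183 kg/m³.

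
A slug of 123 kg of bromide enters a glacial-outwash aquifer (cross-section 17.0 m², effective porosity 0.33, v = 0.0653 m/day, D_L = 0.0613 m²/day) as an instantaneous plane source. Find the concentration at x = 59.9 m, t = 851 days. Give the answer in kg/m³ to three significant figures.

For an instantaneous plane source, C(x,t) = M/(n_e·A·√(4πDt)) · exp(−(x−vt)²/(4Dt)), with n_e·A the pore (flow) area.
Plume center vt = 0.0653 × 851 = 55.5703 m, so the well at 59.9 m is 4.3297 m downgradient of the peak.
√(4πDt) = 25.60 m, giving peak height M/(n_e·A·√(4πDt)) = 123/(0.33 × 17.0 × 25.60) = 0.8565 kg/m³.
(x−vt)²/(4Dt) = (4.3297)²/(4 × 0.0613 × 851) = 0.08984; exp(−0.08984) = 0.9141.
C = 0.8565 × 0.9141 = 0.783 kg/m³.

0.783 kg/m³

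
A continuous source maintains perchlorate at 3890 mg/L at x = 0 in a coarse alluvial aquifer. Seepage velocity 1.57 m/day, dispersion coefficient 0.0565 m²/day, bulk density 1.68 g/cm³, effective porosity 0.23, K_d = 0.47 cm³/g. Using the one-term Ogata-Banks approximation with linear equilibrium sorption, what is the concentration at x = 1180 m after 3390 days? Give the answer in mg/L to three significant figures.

3840 mg/L

Retardation factor R = 1 + ρ_b·K_d/n = 1 + 1.68 × 0.47/0.23 = 4.433.
Sorption retards both mechanisms: v_R = v/R = 0.3542 m/day, D_R = D/R = 0.01275 m²/day.
v_R·t = 0.3542 × 3390 = 1200.738 m; 2√(D_R t) = 13.15 m; argument = (1180 − 1200.738)/13.15 = -1.577.
C = C₀ × ½·erfc(-1.577) = 3890 × 0.9871 = 3840 mg/L.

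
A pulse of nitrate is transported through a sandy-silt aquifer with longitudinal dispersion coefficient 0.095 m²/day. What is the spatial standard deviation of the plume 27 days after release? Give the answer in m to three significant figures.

Dispersive spreading gives a Gaussian with σ² = 2Dt; advection only shifts the center.
σ = √(2 × 0.095 × 27) = 2.26 m.

2.26 m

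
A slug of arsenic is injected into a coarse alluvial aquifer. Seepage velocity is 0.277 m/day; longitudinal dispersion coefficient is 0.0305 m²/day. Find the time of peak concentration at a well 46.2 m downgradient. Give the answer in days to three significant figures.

For the 1D instantaneous-source solution, setting ∂C/∂t = 0 at fixed x gives v²t² + 2Dt − x² = 0, so t = (√(D² + v²x²) − D)/v².
√(D² + v²x²) = √(0.0305² + 0.277² × 46.2²) = 12.80; v² = 0.076729.
t = (12.80 − 0.0305)/0.076729 = 166 days (vs. the pure-advection estimate x/v = 167 d).

166 days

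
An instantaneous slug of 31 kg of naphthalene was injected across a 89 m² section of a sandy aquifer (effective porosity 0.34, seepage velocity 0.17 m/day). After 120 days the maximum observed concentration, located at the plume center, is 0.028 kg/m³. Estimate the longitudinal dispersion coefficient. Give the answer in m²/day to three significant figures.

0.888 m²/day

At the plume center C_max = M/(n_e·A·√(4πDt)), so D = M²/(4πt·(n_e·A·C_max)²).
n_e·A·C_max = 0.34 × 89 × 0.028 = 0.8473 kg/m.
D = 31²/(4π × 120 × 0.8473²) = 0.888 m²/day.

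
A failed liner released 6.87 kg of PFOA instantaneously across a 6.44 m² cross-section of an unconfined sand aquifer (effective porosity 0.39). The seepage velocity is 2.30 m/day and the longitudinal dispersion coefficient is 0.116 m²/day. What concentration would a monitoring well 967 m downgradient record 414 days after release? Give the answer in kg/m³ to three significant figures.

For an instantaneous plane source, C(x,t) = M/(n_e·A·√(4πDt)) · exp(−(x−vt)²/(4Dt)), with n_e·A the pore (flow) area.
Plume center vt = 2.30 × 414 = 952.2 m, so the well at 967 m is 14.8 m downgradient of the peak.
√(4πDt) = 24.57 m, giving peak height M/(n_e·A·√(4πDt)) = 6.87/(0.39 × 6.44 × 24.57) = 0.1113 kg/m³.
(x−vt)²/(4Dt) = (14.8)²/(4 × 0.116 × 414) = 1.140; exp(−1.140) = 0.3198.
C = 0.1113 × 0.3198 = 0.0356 kg/m³.

0.0356 kg/m³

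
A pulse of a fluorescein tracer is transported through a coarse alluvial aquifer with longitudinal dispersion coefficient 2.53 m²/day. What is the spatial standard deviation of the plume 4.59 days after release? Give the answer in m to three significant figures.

Dispersive spreading gives a Gaussian with σ² = 2Dt; advection only shifts the center.
σ = √(2 × 2.53 × 4.59) = 4.82 m.

4.82 m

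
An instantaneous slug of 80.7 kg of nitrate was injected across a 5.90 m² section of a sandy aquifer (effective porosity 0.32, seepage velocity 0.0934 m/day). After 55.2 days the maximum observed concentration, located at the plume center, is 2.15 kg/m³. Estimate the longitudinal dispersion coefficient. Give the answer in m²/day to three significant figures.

0.570 m²/day

At the plume center C_max = M/(n_e·A·√(4πDt)), so D = M²/(4πt·(n_e·A·C_max)²).
n_e·A·C_max = 0.32 × 5.90 × 2.15 = 4.059 kg/m.
D = 80.7²/(4π × 55.2 × 4.059²) = 0.570 m²/day.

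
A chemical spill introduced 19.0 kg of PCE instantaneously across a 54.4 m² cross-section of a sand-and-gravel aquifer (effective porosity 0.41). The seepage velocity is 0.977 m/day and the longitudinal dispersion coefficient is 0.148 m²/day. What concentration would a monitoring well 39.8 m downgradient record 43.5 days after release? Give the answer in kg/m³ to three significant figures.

For an instantaneous plane source, C(x,t) = M/(n_e·A·√(4πDt)) · exp(−(x−vt)²/(4Dt)), with n_e·A the pore (flow) area.
Plume center vt = 0.977 × 43.5 = 42.4995 m, so the well at 39.8 m is 2.6995 m upgradient of the peak.
√(4πDt) = 8.995 m, giving peak height M/(n_e·A·√(4πDt)) = 19.0/(0.41 × 54.4 × 8.995) = 0.09470 kg/m³.
(x−vt)²/(4Dt) = (-2.6995)²/(4 × 0.148 × 43.5) = 0.2830; exp(−0.2830) = 0.7535.
C = 0.09470 × 0.7535 = 0.0714 kg/m³.

0.0714 kg/m³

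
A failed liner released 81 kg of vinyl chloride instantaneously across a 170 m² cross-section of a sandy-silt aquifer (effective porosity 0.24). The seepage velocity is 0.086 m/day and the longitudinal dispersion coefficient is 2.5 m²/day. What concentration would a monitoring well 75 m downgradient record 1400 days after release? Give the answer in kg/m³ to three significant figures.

For an instantaneous plane source, C(x,t) = M/(n_e·A·√(4πDt)) · exp(−(x−vt)²/(4Dt)), with n_e·A the pore (flow) area.
Plume center vt = 0.086 × 1400 = 120.4 m, so the well at 75 m is 45.4 m upgradient of the peak.
√(4πDt) = 209.7 m, giving peak height M/(n_e·A·√(4πDt)) = 81/(0.24 × 170 × 209.7) = 0.009467 kg/m³.
(x−vt)²/(4Dt) = (-45.4)²/(4 × 2.5 × 1400) = 0.1472; exp(−0.1472) = 0.8631.
C = 0.009467 × 0.8631 = 0.00817 kg/m³.

0.00817 kg/m³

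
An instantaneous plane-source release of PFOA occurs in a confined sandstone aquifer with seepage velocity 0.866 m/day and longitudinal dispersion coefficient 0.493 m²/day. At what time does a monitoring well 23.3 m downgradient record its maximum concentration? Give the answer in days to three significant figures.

26.3 days

For the 1D instantaneous-source solution, setting ∂C/∂t = 0 at fixed x gives v²t² + 2Dt − x² = 0, so t = (√(D² + v²x²) − D)/v².
√(D² + v²x²) = √(0.493² + 0.866² × 23.3²) = 20.18; v² = 0.749956.
t = (20.18 − 0.493)/0.749956 = 26.3 days (vs. the pure-advection estimate x/v = 26.9 d).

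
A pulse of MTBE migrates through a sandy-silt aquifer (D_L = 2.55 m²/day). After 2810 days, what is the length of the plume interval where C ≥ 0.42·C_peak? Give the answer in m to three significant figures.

The plume is Gaussian with σ = √(2Dt) = √(2 × 2.55 × 2810) = 119.7 m.
C/C_peak = exp(−Δx²/(2σ²)) = 0.42 ⇒ Δx = σ·√(−2 ln 0.42) = 119.7 × 1.317 = 157.6 m.
Width = 2Δx = 315 m.

315 m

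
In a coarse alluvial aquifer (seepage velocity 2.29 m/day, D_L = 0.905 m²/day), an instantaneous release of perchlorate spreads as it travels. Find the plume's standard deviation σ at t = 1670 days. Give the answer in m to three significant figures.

55.0 m

Dispersive spreading gives a Gaussian with σ² = 2Dt; advection only shifts the center.
σ = √(2 × 0.905 × 1670) = 55.0 m.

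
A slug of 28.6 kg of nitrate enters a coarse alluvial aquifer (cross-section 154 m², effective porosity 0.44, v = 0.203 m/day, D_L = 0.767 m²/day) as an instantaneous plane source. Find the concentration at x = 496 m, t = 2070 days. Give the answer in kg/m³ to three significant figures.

0.00121 kg/m³

For an instantaneous plane source, C(x,t) = M/(n_e·A·√(4πDt)) · exp(−(x−vt)²/(4Dt)), with n_e·A the pore (flow) area.
Plume center vt = 0.203 × 2070 = 420.21 m, so the well at 496 m is 75.79 m downgradient of the peak.
√(4πDt) = 141.2 m, giving peak height M/(n_e·A·√(4πDt)) = 28.6/(0.44 × 154 × 141.2) = 0.002989 kg/m³.
(x−vt)²/(4Dt) = (75.79)²/(4 × 0.767 × 2070) = 0.9045; exp(−0.9045) = 0.4047.
C = 0.002989 × 0.4047 = 0.00121 kg/m³.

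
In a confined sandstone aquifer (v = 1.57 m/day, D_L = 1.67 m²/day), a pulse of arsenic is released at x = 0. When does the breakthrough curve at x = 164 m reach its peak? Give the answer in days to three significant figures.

104 days

For the 1D instantaneous-source solution, setting ∂C/∂t = 0 at fixed x gives v²t² + 2Dt − x² = 0, so t = (√(D² + v²x²) − D)/v².
√(D² + v²x²) = √(1.67² + 1.57² × 164²) = 257.5; v² = 2.4649.
t = (257.5 − 1.67)/2.4649 = 104 days (vs. the pure-advection estimate x/v = 104 d).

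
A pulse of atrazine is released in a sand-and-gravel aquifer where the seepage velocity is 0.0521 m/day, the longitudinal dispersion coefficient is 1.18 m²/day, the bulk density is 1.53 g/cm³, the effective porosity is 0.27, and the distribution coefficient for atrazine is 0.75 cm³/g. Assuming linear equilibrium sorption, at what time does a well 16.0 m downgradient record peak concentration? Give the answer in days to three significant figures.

Retardation factor R = 1 + ρ_b·K_d/n = 1 + 1.53 × 0.75/0.27 = 5.250.
Sorption retards both mechanisms: v_R = v/R = 0.009924 m/day, D_R = D/R = 0.2248 m²/day.
Peak time from v_R²t² + 2D_R t − x² = 0: t = (√(D_R² + v_R²x²) − D_R)/v_R².
√(D_R² + v_R²x²) = √(0.2248² + 0.009924² × 16.0²) = 0.2752; v_R² = 9.849e-05.
t = (0.2752 − 0.2248)/9.849e-05 = 512 days.

512 days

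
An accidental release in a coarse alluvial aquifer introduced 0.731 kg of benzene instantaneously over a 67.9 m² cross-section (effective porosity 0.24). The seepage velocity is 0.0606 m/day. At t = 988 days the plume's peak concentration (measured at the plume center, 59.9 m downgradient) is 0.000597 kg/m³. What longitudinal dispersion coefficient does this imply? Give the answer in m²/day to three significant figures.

At the plume center C_max = M/(n_e·A·√(4πDt)), so D = M²/(4πt·(n_e·A·C_max)²).
n_e·A·C_max = 0.24 × 67.9 × 0.000597 = 0.009729 kg/m.
D = 0.731²/(4π × 988 × 0.009729²) = 0.455 m²/day.

0.455 m²/day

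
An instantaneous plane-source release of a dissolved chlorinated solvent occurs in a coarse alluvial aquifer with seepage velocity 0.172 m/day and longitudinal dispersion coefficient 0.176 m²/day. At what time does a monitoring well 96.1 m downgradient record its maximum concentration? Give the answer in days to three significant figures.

For the 1D instantaneous-source solution, setting ∂C/∂t = 0 at fixed x gives v²t² + 2Dt − x² = 0, so t = (√(D² + v²x²) − D)/v².
√(D² + v²x²) = √(0.176² + 0.172² × 96.1²) = 16.53; v² = 0.029584.
t = (16.53 − 0.176)/0.029584 = 553 days (vs. the pure-advection estimate x/v = 559 d).

553 days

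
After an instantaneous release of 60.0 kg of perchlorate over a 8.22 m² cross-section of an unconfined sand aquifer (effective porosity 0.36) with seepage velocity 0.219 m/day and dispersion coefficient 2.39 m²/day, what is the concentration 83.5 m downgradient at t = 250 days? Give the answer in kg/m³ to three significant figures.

For an instantaneous plane source, C(x,t) = M/(n_e·A·√(4πDt)) · exp(−(x−vt)²/(4Dt)), with n_e·A the pore (flow) area.
Plume center vt = 0.219 × 250 = 54.75 m, so the well at 83.5 m is 28.75 m downgradient of the peak.
√(4πDt) = 86.65 m, giving peak height M/(n_e·A·√(4πDt)) = 60.0/(0.36 × 8.22 × 86.65) = 0.2340 kg/m³.
(x−vt)²/(4Dt) = (28.75)²/(4 × 2.39 × 250) = 0.3458; exp(−0.3458) = 0.7077.
C = 0.2340 × 0.7077 = 0.166 kg/m³.

0.166 kg/m³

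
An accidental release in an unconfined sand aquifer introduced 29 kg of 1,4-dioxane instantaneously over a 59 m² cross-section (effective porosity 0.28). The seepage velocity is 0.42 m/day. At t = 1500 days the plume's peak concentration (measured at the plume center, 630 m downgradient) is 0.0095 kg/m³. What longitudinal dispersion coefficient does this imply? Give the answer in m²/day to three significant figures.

At the plume center C_max = M/(n_e·A·√(4πDt)), so D = M²/(4πt·(n_e·A·C_max)²).
n_e·A·C_max = 0.28 × 59 × 0.0095 = 0.1569 kg/m.
D = 29²/(4π × 1500 × 0.1569²) = 1.81 m²/day.

1.81 m²/day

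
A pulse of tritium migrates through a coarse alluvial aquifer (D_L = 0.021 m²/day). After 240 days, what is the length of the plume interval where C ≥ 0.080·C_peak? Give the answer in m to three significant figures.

The plume is Gaussian with σ = √(2Dt) = √(2 × 0.021 × 240) = 3.175 m.
C/C_peak = exp(−Δx²/(2σ²)) = 0.080 ⇒ Δx = σ·√(−2 ln 0.080) = 3.175 × 2.248 = 7.137 m.
Width = 2Δx = 14.3 m.

14.3 m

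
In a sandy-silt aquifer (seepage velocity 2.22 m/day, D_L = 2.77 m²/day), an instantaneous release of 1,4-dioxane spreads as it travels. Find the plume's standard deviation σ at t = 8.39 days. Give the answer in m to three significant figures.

6.82 m

Dispersive spreading gives a Gaussian with σ² = 2Dt; advection only shifts the center.
σ = √(2 × 2.77 × 8.39) = 6.82 m.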